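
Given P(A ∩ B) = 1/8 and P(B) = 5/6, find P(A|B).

P(A|B) = P(A ∩ B) / P(B)
= (1/8) / (5/6)
= 3/20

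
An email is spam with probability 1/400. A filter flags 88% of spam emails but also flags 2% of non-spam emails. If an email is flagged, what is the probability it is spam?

Let D = the rare event, + = positive/flagged.
P(D) = 1/400
P(+|D) = 88/100 = 22/25
P(+|D') = 2/100 = 1/50
P(+) = P(+|D)P(D) + P(+|D')P(D')
     = \frac{22}{25} × \frac{1}{400} + \frac{1}{50} × \frac{399}{400}
     = \frac{443}{20000}
P(D|+) = P(+|D)P(D)/P(+) = \frac{44}{443}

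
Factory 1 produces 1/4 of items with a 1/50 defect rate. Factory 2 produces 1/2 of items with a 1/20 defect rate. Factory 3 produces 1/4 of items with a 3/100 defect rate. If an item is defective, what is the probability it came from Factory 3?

Using Bayes' theorem:
P(F1) = 1/4, P(D|F1) = 1/50
P(F2) = 1/2, P(D|F2) = 1/20
P(F3) = 1/4, P(D|F3) = 3/100
P(D) = P(D|F1)P(F1) + P(D|F2)P(F2) + P(D|F3)P(F3)
     = \frac{3}{80}
P(F3|D) = P(D|F3)P(F3) / P(D)
= \frac{1}{5}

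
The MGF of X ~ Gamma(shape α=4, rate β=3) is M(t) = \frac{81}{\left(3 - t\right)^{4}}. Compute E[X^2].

To find E[X^2], compute M^(2)(0):
M^(1)(t) = \frac{324}{\left(3 - t\right)^{5}}
M^(2)(t) = \frac{1620}{\left(3 - t\right)^{6}}
M^(2)(0) = \frac{20}{9}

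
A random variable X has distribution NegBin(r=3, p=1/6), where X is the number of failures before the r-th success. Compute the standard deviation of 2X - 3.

For X ~ NegBin(r=3, p=1/6), where X is the number of failures before the r-th success:
Var(X) = 90
SD(X) = √(Var(X)) = √(90) = 3 \sqrt{10}
SD(2X - 3) = |2| × SD(X) = 2 × 3 \sqrt{10} = 6 \sqrt{10}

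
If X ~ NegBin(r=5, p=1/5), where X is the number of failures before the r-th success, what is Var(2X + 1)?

For X ~ NegBin(r=5, p=1/5), where X is the number of failures before the r-th success:
Var(X) = 100
Var(2X + 1) = (2)² × Var(X) = 4 × 100 = 400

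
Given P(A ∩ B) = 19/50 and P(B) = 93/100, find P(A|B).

P(A|B) = P(A ∩ B) / P(B)
= (19/50) / (93/100)
= 38/93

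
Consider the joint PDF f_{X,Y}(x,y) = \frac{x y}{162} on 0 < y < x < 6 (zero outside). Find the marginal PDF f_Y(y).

f_Y(y) = ∫_y^6 \frac{x y}{162} dx = \frac{y \left(36 - y^{2}\right)}{324}
for 0 < y < 6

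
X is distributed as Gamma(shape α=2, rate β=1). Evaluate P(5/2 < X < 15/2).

P(5/2 < X < 15/2) = ∫_{5/2}^{15/2} f(x) dx
where f(x) = x e^{- x}
= \frac{-17 + 7 e^{5}}{2 e^{\frac{15}{2}}}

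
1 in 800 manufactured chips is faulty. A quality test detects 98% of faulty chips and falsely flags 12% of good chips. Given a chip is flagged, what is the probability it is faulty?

Let D = the rare event, + = positive/flagged.
P(D) = 1/800
P(+|D) = 98/100 = 49/50
P(+|D') = 12/100 = 3/25
P(+) = P(+|D)P(D) + P(+|D')P(D')
     = \frac{49}{50} × \frac{1}{800} + \frac{3}{25} × \frac{799}{800}
     = \frac{4843}{40000}
P(D|+) = P(+|D)P(D)/P(+) = \frac{49}{4843}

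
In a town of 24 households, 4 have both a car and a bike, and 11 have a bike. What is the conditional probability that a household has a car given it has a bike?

P(A ∩ B) = 4/24 = 1/6
P(B) = 11/24
P(A|B) = P(A ∩ B) / P(B) = (1/6) / (11/24) = 4/11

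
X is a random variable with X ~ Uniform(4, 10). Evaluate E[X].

For X ~ Uniform(4, 10), the expected value is:
E[X] = 7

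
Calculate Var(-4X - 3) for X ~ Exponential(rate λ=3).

For X ~ Exponential(rate λ=3):
Var(X) = \frac{1}{9}
Var(-4X - 3) = (-4)² × Var(X) = 16 × \frac{1}{9} = \frac{16}{9}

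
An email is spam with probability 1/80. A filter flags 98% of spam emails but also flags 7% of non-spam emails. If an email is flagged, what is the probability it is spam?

Let D = the rare event, + = positive/flagged.
P(D) = 1/80
P(+|D) = 98/100 = 49/50
P(+|D') = 7/100
P(+) = P(+|D)P(D) + P(+|D')P(D')
     = \frac{49}{50} × \frac{1}{80} + \frac{7}{100} × \frac{79}{80}
     = \frac{651}{8000}
P(D|+) = P(+|D)P(D)/P(+) = \frac{14}{93}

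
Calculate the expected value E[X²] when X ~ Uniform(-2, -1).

Using the identity E[X²] = Var(X) + (E[X])²:
E[X] = - \frac{3}{2}
Var(X) = \frac{1}{12}
E[X²] = \frac{1}{12} + (- \frac{3}{2})²
= \frac{7}{3}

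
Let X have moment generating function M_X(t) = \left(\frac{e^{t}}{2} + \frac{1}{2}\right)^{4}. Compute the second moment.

To find E[X^2], compute M^(2)(0):
M^(1)(t) = 2 \left(\frac{e^{t}}{2} + \frac{1}{2}\right)^{3} e^{t}
M^(2)(t) = 2 \left(\frac{e^{t}}{2} + \frac{1}{2}\right)^{3} e^{t} + 3 \left(\frac{e^{t}}{2} + \frac{1}{2}\right)^{2} e^{2 t}
M^(2)(0) = 5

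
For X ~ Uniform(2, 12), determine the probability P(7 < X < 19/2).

P(7 < X < 19/2) = ∫_{7}^{19/2} f(x) dx
where f(x) = \frac{1}{10}
= \frac{1}{4}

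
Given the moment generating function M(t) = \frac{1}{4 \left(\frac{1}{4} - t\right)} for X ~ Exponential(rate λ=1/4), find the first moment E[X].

To find E[X], compute M^(1)(0):
M^(1)(t) = \frac{1}{4 \left(\frac{1}{4} - t\right)^{2}}
M^(1)(0) = 4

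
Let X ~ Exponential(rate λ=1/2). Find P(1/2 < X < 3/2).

P(1/2 < X < 3/2) = ∫_{1/2}^{3/2} f(x) dx
where f(x) = \frac{e^{- \frac{x}{2}}}{2}
= - \frac{1 - e^{\frac{1}{2}}}{e^{\frac{3}{4}}}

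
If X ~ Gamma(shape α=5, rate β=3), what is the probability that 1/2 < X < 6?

P(1/2 < X < 6) = ∫_{1/2}^{6} f(x) dx
where f(x) = \frac{81 x^{4} e^{- 3 x}}{8}
= - \frac{5527}{e^{18}} + \frac{563}{128 e^{\frac{3}{2}}}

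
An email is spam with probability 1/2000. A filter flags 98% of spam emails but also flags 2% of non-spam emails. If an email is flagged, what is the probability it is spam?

Let D = the rare event, + = positive/flagged.
P(D) = 1/2000
P(+|D) = 98/100 = 49/50
P(+|D') = 2/100 = 1/50
P(+) = P(+|D)P(D) + P(+|D')P(D')
     = \frac{49}{50} × \frac{1}{2000} + \frac{1}{50} × \frac{1999}{2000}
     = \frac{64}{3125}
P(D|+) = P(+|D)P(D)/P(+) = \frac{49}{2048}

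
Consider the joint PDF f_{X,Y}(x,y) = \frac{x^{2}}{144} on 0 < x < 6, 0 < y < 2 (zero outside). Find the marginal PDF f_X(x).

f_X(x) = ∫_0^2 f(x,y) dy
= ∫_0^2 \frac{x^{2}}{144} dy
= \frac{x^{2}}{72} for 0 < x < 6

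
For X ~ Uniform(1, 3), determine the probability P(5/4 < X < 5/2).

P(5/4 < X < 5/2) = ∫_{5/4}^{5/2} f(x) dx
where f(x) = \frac{1}{2}
= \frac{5}{8}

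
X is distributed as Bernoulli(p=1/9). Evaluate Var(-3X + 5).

For X ~ Bernoulli(p=1/9):
Var(X) = \frac{8}{81}
Var(-3X + 5) = (-3)² × Var(X) = 9 × \frac{8}{81} = \frac{8}{9}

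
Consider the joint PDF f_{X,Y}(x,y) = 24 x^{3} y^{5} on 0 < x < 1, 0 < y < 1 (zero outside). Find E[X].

E[X] = ∫_0^1 ∫_0^1 x × f(x,y) dy dx
= ∫_0^1 ∫_0^1 x × (24 x^{3} y^{5}) dy dx
= \frac{4}{5}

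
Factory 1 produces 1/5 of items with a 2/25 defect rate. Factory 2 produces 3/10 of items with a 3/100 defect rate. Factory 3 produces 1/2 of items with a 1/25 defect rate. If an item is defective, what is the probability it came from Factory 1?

Using Bayes' theorem:
P(F1) = 1/5, P(D|F1) = 2/25
P(F2) = 3/10, P(D|F2) = 3/100
P(F3) = 1/2, P(D|F3) = 1/25
P(D) = P(D|F1)P(F1) + P(D|F2)P(F2) + P(D|F3)P(F3)
     = \frac{9}{200}
P(F1|D) = P(D|F1)P(F1) / P(D)
= \frac{16}{45}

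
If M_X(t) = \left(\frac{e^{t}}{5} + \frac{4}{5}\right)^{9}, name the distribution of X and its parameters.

The MGF M(t) = \left(\frac{e^{t}}{5} + \frac{4}{5}\right)^{9} is the standard form for the Binomial distribution.
Comparing with the known MGF formula identifies: Binomial(n=9, p=1/5)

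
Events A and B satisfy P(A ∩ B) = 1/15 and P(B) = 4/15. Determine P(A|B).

P(A|B) = P(A ∩ B) / P(B)
= (1/15) / (4/15)
= 1/4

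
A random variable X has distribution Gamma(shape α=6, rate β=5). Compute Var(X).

For X ~ Gamma(shape α=6, rate β=5):
Var(X) = \frac{6}{25}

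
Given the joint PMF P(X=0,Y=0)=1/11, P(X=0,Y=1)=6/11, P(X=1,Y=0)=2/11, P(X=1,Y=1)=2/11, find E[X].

First find marginal of X:
P(X=0) = 7/11
P(X=1) = 4/11
E[X] = 0 × 7/11 + 1 × 4/11 = 4/11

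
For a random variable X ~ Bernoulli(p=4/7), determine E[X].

For X ~ Bernoulli(p=4/7), the expected value is:
E[X] = \frac{4}{7}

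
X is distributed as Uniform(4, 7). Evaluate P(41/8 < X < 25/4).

P(41/8 < X < 25/4) = ∫_{41/8}^{25/4} f(x) dx
where f(x) = \frac{1}{3}
= \frac{3}{8}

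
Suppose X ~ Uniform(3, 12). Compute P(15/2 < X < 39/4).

P(15/2 < X < 39/4) = ∫_{15/2}^{39/4} f(x) dx
where f(x) = \frac{1}{9}
= \frac{1}{4}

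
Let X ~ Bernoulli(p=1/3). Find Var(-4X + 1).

For X ~ Bernoulli(p=1/3):
Var(X) = \frac{2}{9}
Var(-4X + 1) = (-4)² × Var(X) = 16 × \frac{2}{9} = \frac{32}{9}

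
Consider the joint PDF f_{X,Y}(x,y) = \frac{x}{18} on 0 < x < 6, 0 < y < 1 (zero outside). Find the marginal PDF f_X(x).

f_X(x) = ∫_0^1 f(x,y) dy
= ∫_0^1 \frac{x}{18} dy
= \frac{x}{18} for 0 < x < 6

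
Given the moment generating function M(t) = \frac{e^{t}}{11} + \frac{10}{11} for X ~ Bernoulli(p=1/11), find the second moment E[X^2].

To find E[X^2], compute M^(2)(0):
M^(1)(t) = \frac{e^{t}}{11}
M^(2)(t) = \frac{e^{t}}{11}
M^(2)(0) = \frac{1}{11}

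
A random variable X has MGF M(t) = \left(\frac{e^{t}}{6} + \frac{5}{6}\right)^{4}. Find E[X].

To find E[X], compute M^(1)(0):
M^(1)(t) = \frac{2 \left(\frac{e^{t}}{6} + \frac{5}{6}\right)^{3} e^{t}}{3}
M^(1)(0) = \frac{2}{3}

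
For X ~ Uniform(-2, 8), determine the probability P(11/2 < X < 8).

P(11/2 < X < 8) = ∫_{11/2}^{8} f(x) dx
where f(x) = \frac{1}{10}
= \frac{1}{4}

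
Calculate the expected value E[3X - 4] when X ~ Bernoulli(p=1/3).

For X ~ Bernoulli(p=1/3):
E[X] = \frac{1}{3}
E[3X - 4] = 3 × E[X] - 4 = -3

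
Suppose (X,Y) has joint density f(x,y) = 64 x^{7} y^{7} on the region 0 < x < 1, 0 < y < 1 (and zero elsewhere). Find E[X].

E[X] = ∫_0^1 ∫_0^1 x × f(x,y) dy dx
= ∫_0^1 ∫_0^1 x × (64 x^{7} y^{7}) dy dx
= \frac{8}{9}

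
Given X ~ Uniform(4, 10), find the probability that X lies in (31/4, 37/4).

P(31/4 < X < 37/4) = ∫_{31/4}^{37/4} f(x) dx
where f(x) = \frac{1}{6}
= \frac{1}{4}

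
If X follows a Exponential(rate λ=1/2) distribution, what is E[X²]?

Using the identity E[X²] = Var(X) + (E[X])²:
E[X] = 2
Var(X) = 4
E[X²] = 4 + (2)²
= 8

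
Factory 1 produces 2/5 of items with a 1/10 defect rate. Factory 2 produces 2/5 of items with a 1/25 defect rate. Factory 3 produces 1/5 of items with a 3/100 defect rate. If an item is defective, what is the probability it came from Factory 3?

Using Bayes' theorem:
P(F1) = 2/5, P(D|F1) = 1/10
P(F2) = 2/5, P(D|F2) = 1/25
P(F3) = 1/5, P(D|F3) = 3/100
P(D) = P(D|F1)P(F1) + P(D|F2)P(F2) + P(D|F3)P(F3)
     = \frac{31}{500}
P(F3|D) = P(D|F3)P(F3) / P(D)
= \frac{3}{31}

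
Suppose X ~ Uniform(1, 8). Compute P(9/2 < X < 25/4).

P(9/2 < X < 25/4) = ∫_{9/2}^{25/4} f(x) dx
where f(x) = \frac{1}{7}
= \frac{1}{4}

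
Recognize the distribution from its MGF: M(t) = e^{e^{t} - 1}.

The MGF M(t) = e^{e^{t} - 1} is the standard form for the Poisson distribution.
Comparing with the known MGF formula identifies: Poisson(λ=1)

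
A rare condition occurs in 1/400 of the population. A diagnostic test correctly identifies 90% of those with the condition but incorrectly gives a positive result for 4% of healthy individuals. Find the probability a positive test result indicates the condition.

Let D = the rare event, + = positive/flagged.
P(D) = 1/400
P(+|D) = 90/100 = 9/10
P(+|D') = 4/100 = 1/25
P(+) = P(+|D)P(D) + P(+|D')P(D')
     = \frac{9}{10} × \frac{1}{400} + \frac{1}{25} × \frac{399}{400}
     = \frac{843}{20000}
P(D|+) = P(+|D)P(D)/P(+) = \frac{15}{281}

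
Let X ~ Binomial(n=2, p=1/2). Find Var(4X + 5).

For X ~ Binomial(n=2, p=1/2):
Var(X) = \frac{1}{2}
Var(4X + 5) = (4)² × Var(X) = 16 × \frac{1}{2} = 8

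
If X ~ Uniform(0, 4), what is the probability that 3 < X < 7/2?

P(3 < X < 7/2) = ∫_{3}^{7/2} f(x) dx
where f(x) = \frac{1}{4}
= \frac{1}{8}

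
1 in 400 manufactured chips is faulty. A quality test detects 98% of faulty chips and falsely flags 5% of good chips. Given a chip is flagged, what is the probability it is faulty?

Let D = the rare event, + = positive/flagged.
P(D) = 1/400
P(+|D) = 98/100 = 49/50
P(+|D') = 5/100 = 1/20
P(+) = P(+|D)P(D) + P(+|D')P(D')
     = \frac{49}{50} × \frac{1}{400} + \frac{1}{20} × \frac{399}{400}
     = \frac{2093}{40000}
P(D|+) = P(+|D)P(D)/P(+) = \frac{14}{299}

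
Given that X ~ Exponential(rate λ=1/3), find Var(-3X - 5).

For X ~ Exponential(rate λ=1/3):
Var(X) = 9
Var(-3X - 5) = (-3)² × Var(X) = 9 × 9 = 81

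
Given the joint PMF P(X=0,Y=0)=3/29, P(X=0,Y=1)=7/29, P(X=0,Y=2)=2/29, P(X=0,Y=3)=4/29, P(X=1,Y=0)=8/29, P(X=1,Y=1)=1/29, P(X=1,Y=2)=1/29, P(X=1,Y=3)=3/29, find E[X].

First find marginal of X:
P(X=0) = 16/29
P(X=1) = 13/29
E[X] = 0 × 16/29 + 1 × 13/29 = 13/29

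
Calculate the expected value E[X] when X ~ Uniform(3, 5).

For X ~ Uniform(3, 5), the expected value is:
E[X] = 4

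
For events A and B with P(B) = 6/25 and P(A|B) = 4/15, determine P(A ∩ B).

By definition, P(A|B) = P(A ∩ B) / P(B)
So P(A ∩ B) = P(A|B) × P(B)
= 4/15 × 6/25
= 8/125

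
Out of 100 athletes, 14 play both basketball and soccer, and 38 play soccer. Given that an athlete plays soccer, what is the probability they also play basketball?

P(A ∩ B) = 14/100 = 7/50
P(B) = 38/100 = 19/50
P(A|B) = P(A ∩ B) / P(B) = (7/50) / (19/50) = 7/19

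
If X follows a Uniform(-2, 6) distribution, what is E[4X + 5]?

For X ~ Uniform(-2, 6):
E[X] = 2
E[4X + 5] = 4 × E[X] + 5 = 13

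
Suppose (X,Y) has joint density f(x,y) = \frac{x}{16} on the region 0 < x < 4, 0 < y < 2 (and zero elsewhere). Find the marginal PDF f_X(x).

f_X(x) = ∫_0^2 f(x,y) dy
= ∫_0^2 \frac{x}{16} dy
= \frac{x}{8} for 0 < x < 4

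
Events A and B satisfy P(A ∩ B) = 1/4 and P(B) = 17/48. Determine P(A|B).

P(A|B) = P(A ∩ B) / P(B)
= (1/4) / (17/48)
= 12/17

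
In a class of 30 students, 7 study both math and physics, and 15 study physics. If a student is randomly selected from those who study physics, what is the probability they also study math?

P(A ∩ B) = 7/30
P(B) = 15/30 = 1/2
P(A|B) = P(A ∩ B) / P(B) = (7/30) / (1/2) = 7/15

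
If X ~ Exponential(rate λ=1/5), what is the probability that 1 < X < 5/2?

P(1 < X < 5/2) = ∫_{1}^{5/2} f(x) dx
where f(x) = \frac{e^{- \frac{x}{5}}}{5}
= - \frac{1}{e^{\frac{1}{2}}} + e^{- \frac{1}{5}}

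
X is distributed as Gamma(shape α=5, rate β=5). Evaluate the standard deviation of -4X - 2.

For X ~ Gamma(shape α=5, rate β=5):
Var(X) = \frac{1}{5}
SD(X) = √(Var(X)) = √(\frac{1}{5}) = \frac{\sqrt{5}}{5}
SD(-4X - 2) = |-4| × SD(X) = 4 × \frac{\sqrt{5}}{5} = \frac{4 \sqrt{5}}{5}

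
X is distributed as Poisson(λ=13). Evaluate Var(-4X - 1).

For X ~ Poisson(λ=13):
Var(X) = 13
Var(-4X - 1) = (-4)² × Var(X) = 16 × 13 = 208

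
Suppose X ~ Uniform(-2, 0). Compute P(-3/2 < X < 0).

P(-3/2 < X < 0) = ∫_{-3/2}^{0} f(x) dx
where f(x) = \frac{1}{2}
= \frac{3}{4}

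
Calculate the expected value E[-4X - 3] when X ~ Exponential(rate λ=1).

For X ~ Exponential(rate λ=1):
E[X] = 1
E[-4X - 3] = -4 × E[X] - 3 = -7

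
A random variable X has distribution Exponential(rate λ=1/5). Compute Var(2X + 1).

For X ~ Exponential(rate λ=1/5):
Var(X) = 25
Var(2X + 1) = (2)² × Var(X) = 4 × 25 = 100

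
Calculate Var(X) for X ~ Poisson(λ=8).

For X ~ Poisson(λ=8):
Var(X) = 8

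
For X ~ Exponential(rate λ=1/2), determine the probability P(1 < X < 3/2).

P(1 < X < 3/2) = ∫_{1}^{3/2} f(x) dx
where f(x) = \frac{e^{- \frac{x}{2}}}{2}
= - \frac{1}{e^{\frac{3}{4}}} + e^{- \frac{1}{2}}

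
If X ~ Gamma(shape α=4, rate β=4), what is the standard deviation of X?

For X ~ Gamma(shape α=4, rate β=4):
Var(X) = \frac{1}{4}
SD(X) = √(Var(X)) = √(\frac{1}{4}) = \frac{1}{2}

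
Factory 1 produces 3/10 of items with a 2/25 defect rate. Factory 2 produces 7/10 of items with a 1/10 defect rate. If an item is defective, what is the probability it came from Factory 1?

Using Bayes' theorem:
P(F1) = 3/10, P(D|F1) = 2/25
P(F2) = 7/10, P(D|F2) = 1/10
P(D) = P(D|F1)P(F1) + P(D|F2)P(F2)
     = \frac{47}{500}
P(F1|D) = P(D|F1)P(F1) / P(D)
= \frac{12}{47}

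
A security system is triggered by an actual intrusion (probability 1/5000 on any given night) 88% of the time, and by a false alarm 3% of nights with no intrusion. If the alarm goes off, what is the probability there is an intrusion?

Let D = the rare event, + = positive/flagged.
P(D) = 1/5000
P(+|D) = 88/100 = 22/25
P(+|D') = 3/100
P(+) = P(+|D)P(D) + P(+|D')P(D')
     = \frac{22}{25} × \frac{1}{5000} + \frac{3}{100} × \frac{4999}{5000}
     = \frac{3017}{100000}
P(D|+) = P(+|D)P(D)/P(+) = \frac{88}{15085}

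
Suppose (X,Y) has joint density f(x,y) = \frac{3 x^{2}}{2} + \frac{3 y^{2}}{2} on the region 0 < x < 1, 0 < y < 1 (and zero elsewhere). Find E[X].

E[X] = ∫_0^1 ∫_0^1 x × f(x,y) dy dx
= ∫_0^1 ∫_0^1 x × (\frac{3 x^{2}}{2} + \frac{3 y^{2}}{2}) dy dx
= \frac{5}{8}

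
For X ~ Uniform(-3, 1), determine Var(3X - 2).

For X ~ Uniform(-3, 1):
Var(X) = \frac{4}{3}
Var(3X - 2) = (3)² × Var(X) = 9 × \frac{4}{3} = 12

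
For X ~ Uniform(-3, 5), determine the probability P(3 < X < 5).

P(3 < X < 5) = ∫_{3}^{5} f(x) dx
where f(x) = \frac{1}{8}
= \frac{1}{4}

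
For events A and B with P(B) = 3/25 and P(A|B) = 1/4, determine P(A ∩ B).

By definition, P(A|B) = P(A ∩ B) / P(B)
So P(A ∩ B) = P(A|B) × P(B)
= 1/4 × 3/25
= 3/100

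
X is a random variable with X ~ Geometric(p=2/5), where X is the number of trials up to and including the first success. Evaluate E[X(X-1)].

E[X(X-1)] = E[X² - X] = E[X²] - E[X]
E[X] = \frac{5}{2}
E[X²] = Var(X) + (E[X])² = \frac{15}{4} + (\frac{5}{2})² = 10
E[X(X-1)] = 10 - \frac{5}{2} = \frac{15}{2}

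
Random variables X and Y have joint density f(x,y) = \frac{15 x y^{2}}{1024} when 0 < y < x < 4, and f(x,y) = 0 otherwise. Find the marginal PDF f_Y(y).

f_Y(y) = ∫_y^4 \frac{15 x y^{2}}{1024} dx = \frac{15 y^{2} \left(16 - y^{2}\right)}{2048}
for 0 < y < 4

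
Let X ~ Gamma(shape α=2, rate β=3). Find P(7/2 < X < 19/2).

P(7/2 < X < 19/2) = ∫_{7/2}^{19/2} f(x) dx
where f(x) = 9 x e^{- 3 x}
= \frac{-59 + 23 e^{18}}{2 e^{\frac{57}{2}}}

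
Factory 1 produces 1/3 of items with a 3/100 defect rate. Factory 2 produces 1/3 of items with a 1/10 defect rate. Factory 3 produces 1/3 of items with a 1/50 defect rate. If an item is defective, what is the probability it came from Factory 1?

Using Bayes' theorem:
P(F1) = 1/3, P(D|F1) = 3/100
P(F2) = 1/3, P(D|F2) = 1/10
P(F3) = 1/3, P(D|F3) = 1/50
P(D) = P(D|F1)P(F1) + P(D|F2)P(F2) + P(D|F3)P(F3)
     = \frac{1}{20}
P(F1|D) = P(D|F1)P(F1) / P(D)
= \frac{1}{5}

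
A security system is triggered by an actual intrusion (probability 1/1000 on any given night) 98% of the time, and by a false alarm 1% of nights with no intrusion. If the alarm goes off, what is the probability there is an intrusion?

Let D = the rare event, + = positive/flagged.
P(D) = 1/1000
P(+|D) = 98/100 = 49/50
P(+|D') = 1/100
P(+) = P(+|D)P(D) + P(+|D')P(D')
     = \frac{49}{50} × \frac{1}{1000} + \frac{1}{100} × \frac{999}{1000}
     = \frac{1097}{100000}
P(D|+) = P(+|D)P(D)/P(+) = \frac{98}{1097}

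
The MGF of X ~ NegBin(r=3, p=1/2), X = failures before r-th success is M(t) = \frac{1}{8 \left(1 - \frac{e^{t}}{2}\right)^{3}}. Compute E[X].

To find E[X], compute M^(1)(0):
M^(1)(t) = \frac{3 e^{t}}{16 \left(1 - \frac{e^{t}}{2}\right)^{4}}
M^(1)(0) = 3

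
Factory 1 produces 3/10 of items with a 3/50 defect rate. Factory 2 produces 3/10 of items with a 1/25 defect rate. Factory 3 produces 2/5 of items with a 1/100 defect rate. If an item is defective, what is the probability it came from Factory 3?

Using Bayes' theorem:
P(F1) = 3/10, P(D|F1) = 3/50
P(F2) = 3/10, P(D|F2) = 1/25
P(F3) = 2/5, P(D|F3) = 1/100
P(D) = P(D|F1)P(F1) + P(D|F2)P(F2) + P(D|F3)P(F3)
     = \frac{17}{500}
P(F3|D) = P(D|F3)P(F3) / P(D)
= \frac{2}{17}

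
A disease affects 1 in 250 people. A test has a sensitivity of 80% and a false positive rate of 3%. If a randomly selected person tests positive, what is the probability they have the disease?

Let D = the rare event, + = positive/flagged.
P(D) = 1/250
P(+|D) = 80/100 = 4/5
P(+|D') = 3/100
P(+) = P(+|D)P(D) + P(+|D')P(D')
     = \frac{4}{5} × \frac{1}{250} + \frac{3}{100} × \frac{249}{250}
     = \frac{827}{25000}
P(D|+) = P(+|D)P(D)/P(+) = \frac{80}{827}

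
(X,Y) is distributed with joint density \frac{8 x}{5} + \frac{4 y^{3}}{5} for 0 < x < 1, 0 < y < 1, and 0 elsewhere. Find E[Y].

E[Y] = ∫_0^1 ∫_0^1 y × f(x,y) dx dy
= \frac{14}{25}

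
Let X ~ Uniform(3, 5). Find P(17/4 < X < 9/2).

P(17/4 < X < 9/2) = ∫_{17/4}^{9/2} f(x) dx
where f(x) = \frac{1}{2}
= \frac{1}{8}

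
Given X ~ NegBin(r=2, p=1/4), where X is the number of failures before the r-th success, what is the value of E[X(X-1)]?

E[X(X-1)] = E[X² - X] = E[X²] - E[X]
E[X] = 6
E[X²] = Var(X) + (E[X])² = 24 + (6)² = 60
E[X(X-1)] = 60 - 6 = 54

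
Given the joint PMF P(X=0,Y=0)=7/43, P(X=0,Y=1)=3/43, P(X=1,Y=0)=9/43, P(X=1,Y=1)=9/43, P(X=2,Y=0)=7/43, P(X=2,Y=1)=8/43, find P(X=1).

P(X=1) = P(X=1,Y=0) + P(X=1,Y=1)
= 9/43 + 9/43
= 18/43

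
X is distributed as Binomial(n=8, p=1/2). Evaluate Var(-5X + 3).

For X ~ Binomial(n=8, p=1/2):
Var(X) = 2
Var(-5X + 3) = (-5)² × Var(X) = 25 × 2 = 50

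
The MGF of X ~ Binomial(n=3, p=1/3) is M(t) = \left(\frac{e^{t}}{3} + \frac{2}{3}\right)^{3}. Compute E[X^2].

To find E[X^2], compute M^(2)(0):
M^(1)(t) = \left(\frac{e^{t}}{3} + \frac{2}{3}\right)^{2} e^{t}
M^(2)(t) = \left(\frac{e^{t}}{3} + \frac{2}{3}\right)^{2} e^{t} + \frac{2 \left(\frac{e^{t}}{3} + \frac{2}{3}\right) e^{2 t}}{3}
M^(2)(0) = \frac{5}{3}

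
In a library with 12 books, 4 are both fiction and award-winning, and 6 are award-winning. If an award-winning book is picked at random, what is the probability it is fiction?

P(A ∩ B) = 4/12 = 1/3
P(B) = 6/12 = 1/2
P(A|B) = P(A ∩ B) / P(B) = (1/3) / (1/2) = 2/3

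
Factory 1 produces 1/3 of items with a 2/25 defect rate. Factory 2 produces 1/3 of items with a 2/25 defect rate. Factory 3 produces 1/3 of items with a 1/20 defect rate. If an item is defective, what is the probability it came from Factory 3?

Using Bayes' theorem:
P(F1) = 1/3, P(D|F1) = 2/25
P(F2) = 1/3, P(D|F2) = 2/25
P(F3) = 1/3, P(D|F3) = 1/20
P(D) = P(D|F1)P(F1) + P(D|F2)P(F2) + P(D|F3)P(F3)
     = \frac{7}{100}
P(F3|D) = P(D|F3)P(F3) / P(D)
= \frac{5}{21}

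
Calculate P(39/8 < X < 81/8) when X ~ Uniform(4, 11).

P(39/8 < X < 81/8) = ∫_{39/8}^{81/8} f(x) dx
where f(x) = \frac{1}{7}
= \frac{3}{4}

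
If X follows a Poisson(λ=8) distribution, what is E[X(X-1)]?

E[X(X-1)] = E[X² - X] = E[X²] - E[X]
E[X] = 8
E[X²] = Var(X) + (E[X])² = 8 + (8)² = 72
E[X(X-1)] = 72 - 8 = 64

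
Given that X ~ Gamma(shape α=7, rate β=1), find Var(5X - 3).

For X ~ Gamma(shape α=7, rate β=1):
Var(X) = 7
Var(5X - 3) = (5)² × Var(X) = 25 × 7 = 175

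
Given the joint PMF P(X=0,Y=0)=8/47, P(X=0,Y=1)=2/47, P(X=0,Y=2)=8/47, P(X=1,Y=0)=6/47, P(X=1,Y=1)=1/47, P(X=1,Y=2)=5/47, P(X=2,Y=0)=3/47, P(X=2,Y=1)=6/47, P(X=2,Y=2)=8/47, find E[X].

First find marginal of X:
P(X=0) = 18/47
P(X=1) = 12/47
P(X=2) = 17/47
E[X] = 0 × 18/47 + 1 × 12/47 + 2 × 17/47 = 46/47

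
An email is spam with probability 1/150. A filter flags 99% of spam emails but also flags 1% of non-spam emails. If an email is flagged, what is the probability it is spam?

Let D = the rare event, + = positive/flagged.
P(D) = 1/150
P(+|D) = 99/100
P(+|D') = 1/100
P(+) = P(+|D)P(D) + P(+|D')P(D')
     = \frac{99}{100} × \frac{1}{150} + \frac{1}{100} × \frac{149}{150}
     = \frac{31}{1875}
P(D|+) = P(+|D)P(D)/P(+) = \frac{99}{248}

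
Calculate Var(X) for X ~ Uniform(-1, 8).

For X ~ Uniform(-1, 8):
Var(X) = \frac{27}{4}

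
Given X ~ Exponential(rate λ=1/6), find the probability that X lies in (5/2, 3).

P(5/2 < X < 3) = ∫_{5/2}^{3} f(x) dx
where f(x) = \frac{e^{- \frac{x}{6}}}{6}
= - \frac{1}{e^{\frac{1}{2}}} + e^{- \frac{5}{12}}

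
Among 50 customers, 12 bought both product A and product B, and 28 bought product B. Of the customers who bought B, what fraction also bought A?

P(A ∩ B) = 12/50 = 6/25
P(B) = 28/50 = 14/25
P(A|B) = P(A ∩ B) / P(B) = (6/25) / (14/25) = 3/7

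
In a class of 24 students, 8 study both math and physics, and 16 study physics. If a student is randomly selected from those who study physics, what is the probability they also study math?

P(A ∩ B) = 8/24 = 1/3
P(B) = 16/24 = 2/3
P(A|B) = P(A ∩ B) / P(B) = (1/3) / (2/3) = 1/2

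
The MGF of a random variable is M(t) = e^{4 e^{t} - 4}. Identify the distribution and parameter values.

The MGF M(t) = e^{4 e^{t} - 4} is the standard form for the Poisson distribution.
Comparing with the known MGF formula identifies: Poisson(λ=4)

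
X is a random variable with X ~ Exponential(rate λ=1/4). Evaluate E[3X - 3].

For X ~ Exponential(rate λ=1/4):
E[X] = 4
E[3X - 3] = 3 × E[X] - 3 = 9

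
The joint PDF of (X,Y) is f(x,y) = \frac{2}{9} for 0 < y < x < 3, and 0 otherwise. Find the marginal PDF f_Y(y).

f_Y(y) = ∫_y^3 \frac{2}{9} dx = \frac{2}{3} - \frac{2 y}{9}
for 0 < y < 3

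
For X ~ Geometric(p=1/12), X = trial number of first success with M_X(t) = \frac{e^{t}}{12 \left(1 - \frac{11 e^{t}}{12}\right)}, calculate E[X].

To find E[X], compute M^(1)(0):
M^(1)(t) = \frac{e^{t}}{12 \left(1 - \frac{11 e^{t}}{12}\right)} + \frac{11 e^{2 t}}{144 \left(1 - \frac{11 e^{t}}{12}\right)^{2}}
M^(1)(0) = 12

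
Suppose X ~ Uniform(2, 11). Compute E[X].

For X ~ Uniform(2, 11), the expected value is:
E[X] = \frac{13}{2}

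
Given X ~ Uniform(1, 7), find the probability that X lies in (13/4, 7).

P(13/4 < X < 7) = ∫_{13/4}^{7} f(x) dx
where f(x) = \frac{1}{6}
= \frac{5}{8}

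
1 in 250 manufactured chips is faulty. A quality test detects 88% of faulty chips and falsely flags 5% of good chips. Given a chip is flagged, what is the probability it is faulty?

Let D = the rare event, + = positive/flagged.
P(D) = 1/250
P(+|D) = 88/100 = 22/25
P(+|D') = 5/100 = 1/20
P(+) = P(+|D)P(D) + P(+|D')P(D')
     = \frac{22}{25} × \frac{1}{250} + \frac{1}{20} × \frac{249}{250}
     = \frac{1333}{25000}
P(D|+) = P(+|D)P(D)/P(+) = \frac{88}{1333}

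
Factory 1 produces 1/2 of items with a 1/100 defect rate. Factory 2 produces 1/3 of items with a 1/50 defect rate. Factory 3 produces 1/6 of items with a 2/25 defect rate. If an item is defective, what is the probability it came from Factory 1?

Using Bayes' theorem:
P(F1) = 1/2, P(D|F1) = 1/100
P(F2) = 1/3, P(D|F2) = 1/50
P(F3) = 1/6, P(D|F3) = 2/25
P(D) = P(D|F1)P(F1) + P(D|F2)P(F2) + P(D|F3)P(F3)
     = \frac{1}{40}
P(F1|D) = P(D|F1)P(F1) / P(D)
= \frac{1}{5}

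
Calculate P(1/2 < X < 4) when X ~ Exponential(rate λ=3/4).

P(1/2 < X < 4) = ∫_{1/2}^{4} f(x) dx
where f(x) = \frac{3 e^{- \frac{3 x}{4}}}{4}
= - \frac{1}{e^{3}} + e^{- \frac{3}{8}}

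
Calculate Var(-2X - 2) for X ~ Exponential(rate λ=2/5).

For X ~ Exponential(rate λ=2/5):
Var(X) = \frac{25}{4}
Var(-2X - 2) = (-2)² × Var(X) = 4 × \frac{25}{4} = 25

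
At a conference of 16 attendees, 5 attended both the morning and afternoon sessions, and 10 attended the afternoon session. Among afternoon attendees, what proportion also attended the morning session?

P(A ∩ B) = 5/16
P(B) = 10/16 = 5/8
P(A|B) = P(A ∩ B) / P(B) = (5/16) / (5/8) = 1/2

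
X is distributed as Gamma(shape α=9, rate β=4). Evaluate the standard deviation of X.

For X ~ Gamma(shape α=9, rate β=4):
Var(X) = \frac{9}{16}
SD(X) = √(Var(X)) = √(\frac{9}{16}) = \frac{3}{4}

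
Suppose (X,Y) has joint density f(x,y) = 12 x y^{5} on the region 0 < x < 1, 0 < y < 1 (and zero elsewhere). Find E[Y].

E[Y] = ∫_0^1 ∫_0^1 y × f(x,y) dx dy
= \frac{6}{7}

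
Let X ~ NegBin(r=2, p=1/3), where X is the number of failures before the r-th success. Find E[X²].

Using the identity E[X²] = Var(X) + (E[X])²:
E[X] = 4
Var(X) = 12
E[X²] = 12 + (4)²
= 28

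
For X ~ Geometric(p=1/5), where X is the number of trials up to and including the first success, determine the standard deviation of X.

For X ~ Geometric(p=1/5), where X is the number of trials up to and including the first success:
Var(X) = 20
SD(X) = √(Var(X)) = √(20) = 2 \sqrt{5}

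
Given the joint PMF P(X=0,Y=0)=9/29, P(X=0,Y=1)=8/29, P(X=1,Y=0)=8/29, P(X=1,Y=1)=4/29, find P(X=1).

P(X=1) = P(X=1,Y=0) + P(X=1,Y=1)
= 8/29 + 4/29
= 12/29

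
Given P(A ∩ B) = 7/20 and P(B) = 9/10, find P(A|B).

P(A|B) = P(A ∩ B) / P(B)
= (7/20) / (9/10)
= 7/18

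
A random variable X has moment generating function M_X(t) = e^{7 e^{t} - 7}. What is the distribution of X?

The MGF M(t) = e^{7 e^{t} - 7} is the standard form for the Poisson distribution.
Comparing with the known MGF formula identifies: Poisson(λ=7)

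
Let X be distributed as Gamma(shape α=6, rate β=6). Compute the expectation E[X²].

Using the identity E[X²] = Var(X) + (E[X])²:
E[X] = 1
Var(X) = \frac{1}{6}
E[X²] = \frac{1}{6} + (1)²
= \frac{7}{6}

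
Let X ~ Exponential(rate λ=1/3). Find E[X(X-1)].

E[X(X-1)] = E[X² - X] = E[X²] - E[X]
E[X] = 3
E[X²] = Var(X) + (E[X])² = 9 + (3)² = 18
E[X(X-1)] = 18 - 3 = 15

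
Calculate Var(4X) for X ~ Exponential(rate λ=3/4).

For X ~ Exponential(rate λ=3/4):
Var(X) = \frac{16}{9}
Var(4X) = (4)² × Var(X) = 16 × \frac{16}{9} = \frac{256}{9}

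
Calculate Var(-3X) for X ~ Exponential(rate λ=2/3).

For X ~ Exponential(rate λ=2/3):
Var(X) = \frac{9}{4}
Var(-3X) = (-3)² × Var(X) = 9 × \frac{9}{4} = \frac{81}{4}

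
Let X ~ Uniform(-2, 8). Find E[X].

For X ~ Uniform(-2, 8), the expected value is:
E[X] = 3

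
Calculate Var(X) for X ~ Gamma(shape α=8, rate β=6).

For X ~ Gamma(shape α=8, rate β=6):
Var(X) = \frac{2}{9}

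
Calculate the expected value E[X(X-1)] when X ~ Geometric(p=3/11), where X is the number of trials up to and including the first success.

E[X(X-1)] = E[X² - X] = E[X²] - E[X]
E[X] = \frac{11}{3}
E[X²] = Var(X) + (E[X])² = \frac{88}{9} + (\frac{11}{3})² = \frac{209}{9}
E[X(X-1)] = \frac{209}{9} - \frac{11}{3} = \frac{176}{9}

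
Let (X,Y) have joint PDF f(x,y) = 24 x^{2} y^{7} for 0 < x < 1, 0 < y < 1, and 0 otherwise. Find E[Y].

E[Y] = ∫_0^1 ∫_0^1 y × f(x,y) dx dy
= \frac{8}{9}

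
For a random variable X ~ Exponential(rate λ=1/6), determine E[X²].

Using the identity E[X²] = Var(X) + (E[X])²:
E[X] = 6
Var(X) = 36
E[X²] = 36 + (6)²
= 72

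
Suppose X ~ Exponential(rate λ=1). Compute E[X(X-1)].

E[X(X-1)] = E[X² - X] = E[X²] - E[X]
E[X] = 1
E[X²] = Var(X) + (E[X])² = 1 + (1)² = 2
E[X(X-1)] = 2 - 1 = 1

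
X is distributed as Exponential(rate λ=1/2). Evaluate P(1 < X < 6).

P(1 < X < 6) = ∫_{1}^{6} f(x) dx
where f(x) = \frac{e^{- \frac{x}{2}}}{2}
= - \frac{1}{e^{3}} + e^{- \frac{1}{2}}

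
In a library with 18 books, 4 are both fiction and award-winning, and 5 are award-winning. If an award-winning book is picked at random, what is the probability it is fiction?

P(A ∩ B) = 4/18 = 2/9
P(B) = 5/18
P(A|B) = P(A ∩ B) / P(B) = (2/9) / (5/18) = 4/5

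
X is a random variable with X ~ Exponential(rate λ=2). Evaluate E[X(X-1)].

E[X(X-1)] = E[X² - X] = E[X²] - E[X]
E[X] = \frac{1}{2}
E[X²] = Var(X) + (E[X])² = \frac{1}{4} + (\frac{1}{2})² = \frac{1}{2}
E[X(X-1)] = \frac{1}{2} - \frac{1}{2} = 0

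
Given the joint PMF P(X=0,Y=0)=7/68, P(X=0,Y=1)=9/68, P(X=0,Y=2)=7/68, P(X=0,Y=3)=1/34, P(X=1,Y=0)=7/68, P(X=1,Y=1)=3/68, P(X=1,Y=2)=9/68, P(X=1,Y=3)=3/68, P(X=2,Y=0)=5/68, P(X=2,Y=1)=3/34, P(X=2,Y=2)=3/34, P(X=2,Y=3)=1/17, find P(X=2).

P(X=2) = P(X=2,Y=0) + P(X=2,Y=1) + P(X=2,Y=2) + P(X=2,Y=3)
= 5/68 + 3/34 + 3/34 + 1/17
= 21/68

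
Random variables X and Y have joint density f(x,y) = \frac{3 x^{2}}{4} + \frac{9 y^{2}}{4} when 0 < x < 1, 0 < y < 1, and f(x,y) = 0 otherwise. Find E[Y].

E[Y] = ∫_0^1 ∫_0^1 y × f(x,y) dx dy
= \frac{11}{16}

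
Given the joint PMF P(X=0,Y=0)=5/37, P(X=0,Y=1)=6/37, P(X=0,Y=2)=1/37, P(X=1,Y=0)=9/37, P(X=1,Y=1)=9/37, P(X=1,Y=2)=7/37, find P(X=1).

P(X=1) = P(X=1,Y=0) + P(X=1,Y=1) + P(X=1,Y=2)
= 9/37 + 9/37 + 7/37
= 25/37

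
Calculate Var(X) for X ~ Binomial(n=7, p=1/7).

For X ~ Binomial(n=7, p=1/7):
Var(X) = \frac{6}{7}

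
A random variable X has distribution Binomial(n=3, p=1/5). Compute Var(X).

For X ~ Binomial(n=3, p=1/5):
Var(X) = \frac{12}{25}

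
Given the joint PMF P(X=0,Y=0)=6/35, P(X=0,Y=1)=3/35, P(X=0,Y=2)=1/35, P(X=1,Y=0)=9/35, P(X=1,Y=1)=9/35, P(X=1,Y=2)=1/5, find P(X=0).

P(X=0) = P(X=0,Y=0) + P(X=0,Y=1) + P(X=0,Y=2)
= 6/35 + 3/35 + 1/35
= 2/7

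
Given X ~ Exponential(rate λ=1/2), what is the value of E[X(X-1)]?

E[X(X-1)] = E[X² - X] = E[X²] - E[X]
E[X] = 2
E[X²] = Var(X) + (E[X])² = 4 + (2)² = 8
E[X(X-1)] = 8 - 2 = 6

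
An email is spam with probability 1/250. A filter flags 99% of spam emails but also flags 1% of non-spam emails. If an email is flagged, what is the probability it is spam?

Let D = the rare event, + = positive/flagged.
P(D) = 1/250
P(+|D) = 99/100
P(+|D') = 1/100
P(+) = P(+|D)P(D) + P(+|D')P(D')
     = \frac{99}{100} × \frac{1}{250} + \frac{1}{100} × \frac{249}{250}
     = \frac{87}{6250}
P(D|+) = P(+|D)P(D)/P(+) = \frac{33}{116}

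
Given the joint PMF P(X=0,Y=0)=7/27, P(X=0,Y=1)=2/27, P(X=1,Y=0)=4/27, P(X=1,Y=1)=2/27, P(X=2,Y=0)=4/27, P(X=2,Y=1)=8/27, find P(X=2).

P(X=2) = P(X=2,Y=0) + P(X=2,Y=1)
= 4/27 + 8/27
= 4/9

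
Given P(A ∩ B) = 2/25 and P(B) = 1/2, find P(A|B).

P(A|B) = P(A ∩ B) / P(B)
= (2/25) / (1/2)
= 4/25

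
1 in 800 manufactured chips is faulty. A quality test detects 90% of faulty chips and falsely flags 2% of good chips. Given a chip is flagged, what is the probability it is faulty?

Let D = the rare event, + = positive/flagged.
P(D) = 1/800
P(+|D) = 90/100 = 9/10
P(+|D') = 2/100 = 1/50
P(+) = P(+|D)P(D) + P(+|D')P(D')
     = \frac{9}{10} × \frac{1}{800} + \frac{1}{50} × \frac{799}{800}
     = \frac{211}{10000}
P(D|+) = P(+|D)P(D)/P(+) = \frac{45}{844}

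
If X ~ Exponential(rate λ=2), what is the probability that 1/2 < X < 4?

P(1/2 < X < 4) = ∫_{1/2}^{4} f(x) dx
where f(x) = 2 e^{- 2 x}
= - \frac{1 - e^{7}}{e^{8}}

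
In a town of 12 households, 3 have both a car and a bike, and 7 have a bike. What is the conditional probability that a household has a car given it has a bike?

P(A ∩ B) = 3/12 = 1/4
P(B) = 7/12
P(A|B) = P(A ∩ B) / P(B) = (1/4) / (7/12) = 3/7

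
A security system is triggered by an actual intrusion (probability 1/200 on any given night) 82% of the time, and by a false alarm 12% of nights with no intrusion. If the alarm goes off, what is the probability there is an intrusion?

Let D = the rare event, + = positive/flagged.
P(D) = 1/200
P(+|D) = 82/100 = 41/50
P(+|D') = 12/100 = 3/25
P(+) = P(+|D)P(D) + P(+|D')P(D')
     = \frac{41}{50} × \frac{1}{200} + \frac{3}{25} × \frac{199}{200}
     = \frac{247}{2000}
P(D|+) = P(+|D)P(D)/P(+) = \frac{41}{1235}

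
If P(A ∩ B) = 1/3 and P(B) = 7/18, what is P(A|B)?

P(A|B) = P(A ∩ B) / P(B)
= (1/3) / (7/18)
= 6/7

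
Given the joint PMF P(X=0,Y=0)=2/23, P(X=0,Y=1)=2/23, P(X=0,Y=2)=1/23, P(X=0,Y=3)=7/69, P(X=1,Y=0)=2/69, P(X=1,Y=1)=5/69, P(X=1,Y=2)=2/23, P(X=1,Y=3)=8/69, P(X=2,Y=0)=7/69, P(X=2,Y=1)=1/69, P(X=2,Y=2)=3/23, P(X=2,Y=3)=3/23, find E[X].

First find marginal of X:
P(X=0) = 22/69
P(X=1) = 7/23
P(X=2) = 26/69
E[X] = 0 × 22/69 + 1 × 7/23 + 2 × 26/69 = 73/69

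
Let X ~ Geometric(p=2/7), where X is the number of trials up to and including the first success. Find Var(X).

For X ~ Geometric(p=2/7), where X is the number of trials up to and including the first success:
Var(X) = \frac{35}{4}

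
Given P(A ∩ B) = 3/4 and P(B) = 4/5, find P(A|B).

P(A|B) = P(A ∩ B) / P(B)
= (3/4) / (4/5)
= 15/16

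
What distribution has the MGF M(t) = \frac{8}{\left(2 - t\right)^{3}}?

The MGF M(t) = \frac{8}{\left(2 - t\right)^{3}} is the standard form for the Gamma distribution.
Comparing with the known MGF formula identifies: Gamma(shape α=3, rate β=2)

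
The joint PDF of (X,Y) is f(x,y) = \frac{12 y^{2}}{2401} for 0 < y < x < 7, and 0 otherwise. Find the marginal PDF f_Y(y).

f_Y(y) = ∫_y^7 \frac{12 y^{2}}{2401} dx = \frac{12 y^{2} \left(7 - y\right)}{2401}
for 0 < y < 7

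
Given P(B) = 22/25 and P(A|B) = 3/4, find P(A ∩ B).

By definition, P(A|B) = P(A ∩ B) / P(B)
So P(A ∩ B) = P(A|B) × P(B)
= 3/4 × 22/25
= 33/50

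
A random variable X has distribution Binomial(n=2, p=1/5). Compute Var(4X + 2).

For X ~ Binomial(n=2, p=1/5):
Var(X) = \frac{8}{25}
Var(4X + 2) = (4)² × Var(X) = 16 × \frac{8}{25} = \frac{128}{25}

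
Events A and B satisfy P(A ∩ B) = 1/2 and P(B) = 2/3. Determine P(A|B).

P(A|B) = P(A ∩ B) / P(B)
= (1/2) / (2/3)
= 3/4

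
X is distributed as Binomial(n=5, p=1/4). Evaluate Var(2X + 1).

For X ~ Binomial(n=5, p=1/4):
Var(X) = \frac{15}{16}
Var(2X + 1) = (2)² × Var(X) = 4 × \frac{15}{16} = \frac{15}{4}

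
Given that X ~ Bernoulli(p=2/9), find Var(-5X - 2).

For X ~ Bernoulli(p=2/9):
Var(X) = \frac{14}{81}
Var(-5X - 2) = (-5)² × Var(X) = 25 × \frac{14}{81} = \frac{350}{81}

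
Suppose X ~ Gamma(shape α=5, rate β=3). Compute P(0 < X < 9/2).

P(0 < X < 9/2) = ∫_{0}^{9/2} f(x) dx
where f(x) = \frac{81 x^{4} e^{- 3 x}}{8}
= 1 - \frac{243155}{128 e^{\frac{27}{2}}}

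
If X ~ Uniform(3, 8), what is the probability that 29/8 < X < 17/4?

P(29/8 < X < 17/4) = ∫_{29/8}^{17/4} f(x) dx
where f(x) = \frac{1}{5}
= \frac{1}{8}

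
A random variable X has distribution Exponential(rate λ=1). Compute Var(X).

For X ~ Exponential(rate λ=1):
Var(X) = 1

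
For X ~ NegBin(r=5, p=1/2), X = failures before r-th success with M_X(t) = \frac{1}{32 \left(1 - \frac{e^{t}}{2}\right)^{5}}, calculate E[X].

To find E[X], compute M^(1)(0):
M^(1)(t) = \frac{5 e^{t}}{64 \left(1 - \frac{e^{t}}{2}\right)^{6}}
M^(1)(0) = 5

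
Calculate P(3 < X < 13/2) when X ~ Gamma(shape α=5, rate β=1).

P(3 < X < 13/2) = ∫_{3}^{13/2} f(x) dx
where f(x) = \frac{x^{4} e^{- x}}{24}
= - \frac{19043}{128 e^{\frac{13}{2}}} + \frac{131}{8 e^{3}}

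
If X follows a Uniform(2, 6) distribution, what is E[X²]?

Using the identity E[X²] = Var(X) + (E[X])²:
E[X] = 4
Var(X) = \frac{4}{3}
E[X²] = \frac{4}{3} + (4)²
= \frac{52}{3}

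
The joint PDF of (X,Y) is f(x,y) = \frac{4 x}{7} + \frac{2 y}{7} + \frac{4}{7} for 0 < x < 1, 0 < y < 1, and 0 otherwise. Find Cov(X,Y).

E[XY] = ∫∫ xy × f(x,y) dx dy = \frac{2}{7}
E[X] = \frac{23}{42}
E[Y] = \frac{11}{21}
Cov(X,Y) = E[XY] - E[X]E[Y] = - \frac{1}{882}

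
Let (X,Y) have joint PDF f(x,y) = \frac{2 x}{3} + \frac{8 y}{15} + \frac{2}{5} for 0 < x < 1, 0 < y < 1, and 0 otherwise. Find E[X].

E[X] = ∫_0^1 ∫_0^1 x × f(x,y) dy dx
= ∫_0^1 ∫_0^1 x × (\frac{2 x}{3} + \frac{8 y}{15} + \frac{2}{5}) dy dx
= \frac{5}{9}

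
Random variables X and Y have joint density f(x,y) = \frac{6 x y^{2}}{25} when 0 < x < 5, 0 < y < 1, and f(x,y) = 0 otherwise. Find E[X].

f_X(x) = ∫_0^1 \frac{6 x y^{2}}{25} dy = \frac{2 x}{25}
E[X] = ∫_0^5 x × (\frac{2 x}{25}) dx = \frac{10}{3}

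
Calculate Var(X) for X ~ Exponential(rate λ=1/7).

For X ~ Exponential(rate λ=1/7):
Var(X) = 49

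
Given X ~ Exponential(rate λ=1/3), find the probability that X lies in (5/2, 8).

P(5/2 < X < 8) = ∫_{5/2}^{8} f(x) dx
where f(x) = \frac{e^{- \frac{x}{3}}}{3}
= - \frac{1}{e^{\frac{8}{3}}} + e^{- \frac{5}{6}}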